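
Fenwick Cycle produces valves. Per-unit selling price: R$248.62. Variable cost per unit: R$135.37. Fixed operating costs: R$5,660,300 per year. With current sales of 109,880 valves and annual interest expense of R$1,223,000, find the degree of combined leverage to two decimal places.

At 109,880 units, contribution = 109,880 × R$113.25 = R$12,443,910.00.
Subtracting fixed costs: EBIT = R$12,443,910.00 − R$5,660,300 = R$6,783,610.00. Interest = R$1,223,000.00, so EBIT − I = R$5,560,610.00.
Degree of total leverage = total CM / (EBIT − interest) = R$12,443,910.00 / R$5,560,610.00 = 2.2379.

2.24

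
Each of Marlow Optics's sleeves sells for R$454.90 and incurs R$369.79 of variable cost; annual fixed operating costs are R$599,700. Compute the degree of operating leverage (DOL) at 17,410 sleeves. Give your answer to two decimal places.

1.68

At 17,410 units, contribution = 17,410 × R$85.11 = R$1,481,765.10.
Operating income = contribution − fixed costs = R$1,481,765.10 − R$599,700 = R$882,065.10.
DOL = contribution ÷ EBIT = R$1,481,765.10 ÷ R$882,065.10 = 1.6799.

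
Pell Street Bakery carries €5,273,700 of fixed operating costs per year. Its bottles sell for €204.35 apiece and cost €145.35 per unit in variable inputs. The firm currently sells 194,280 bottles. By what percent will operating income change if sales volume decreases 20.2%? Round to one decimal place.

-37.4%

Contribution at this volume is 194,280 × €59.00 = €11,462,520.00.
Operating income = contribution − fixed costs = €11,462,520.00 − €5,273,700 = €6,188,820.00.
So DOL = total CM / EBIT = €11,462,520.00 / €6,188,820.00 = 1.8521.
Operating income changes by 1.8521 × -20.2% = -37.4%.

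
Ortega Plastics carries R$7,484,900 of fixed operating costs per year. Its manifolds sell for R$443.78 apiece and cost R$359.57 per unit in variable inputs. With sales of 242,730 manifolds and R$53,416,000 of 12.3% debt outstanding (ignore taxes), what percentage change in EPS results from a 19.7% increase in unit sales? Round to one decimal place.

+63.1%

Contribution at this volume is 242,730 × R$84.21 = R$20,440,293.30.
Operating income = contribution − fixed costs = R$20,440,293.30 − R$7,484,900 = R$12,955,393.30.
After interest of R$6,570,168.00, pre-tax earnings = R$6,385,225.30.
Degree of combined leverage = contribution ÷ (EBIT − I) = R$20,440,293.30 ÷ R$6,385,225.30 = 3.2012.
EPS therefore changes by 3.2012 × (+19.7%) = +63.1%.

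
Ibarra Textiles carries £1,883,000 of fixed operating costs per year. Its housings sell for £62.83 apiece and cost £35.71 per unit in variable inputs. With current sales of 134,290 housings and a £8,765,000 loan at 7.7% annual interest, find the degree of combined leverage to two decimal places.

Contribution at this volume is 134,290 × £27.12 = £3,641,944.80.
EBIT = £3,641,944.80 − £1,883,000 = £1,758,944.80. Interest = £674,905.00, so EBIT − I = £1,084,039.80.
DCL = contribution ÷ (EBIT − I) = £3,641,944.80 ÷ £1,084,039.80 = 3.3596.

3.36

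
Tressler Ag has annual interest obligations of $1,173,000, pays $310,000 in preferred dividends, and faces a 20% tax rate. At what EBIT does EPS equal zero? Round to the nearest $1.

$1,560,500

Preferred dividends are paid after tax, so their pre-tax equivalent is $310,000 ÷ (1 − 0.20) = $387,500.00.
Financial break-even EBIT = interest + D_p ÷ (1 − t) = $1,173,000 + $387,500.00 = $1,560,500.00.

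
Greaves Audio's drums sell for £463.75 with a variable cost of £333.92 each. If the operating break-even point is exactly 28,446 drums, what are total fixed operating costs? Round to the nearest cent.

Contribution margin per unit = £463.75 − £333.92 = £129.83.
Fixed costs = break-even units × CM = 28,446 × £129.83 = £3,693,144.18.

£3,693,144.18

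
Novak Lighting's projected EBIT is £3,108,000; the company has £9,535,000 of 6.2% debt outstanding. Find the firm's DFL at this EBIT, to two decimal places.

Interest = £591,170.00.
Degree of financial leverage = EBIT / (EBIT − interest) = £3,108,000 / £2,516,830.00 = 1.2349.

1.23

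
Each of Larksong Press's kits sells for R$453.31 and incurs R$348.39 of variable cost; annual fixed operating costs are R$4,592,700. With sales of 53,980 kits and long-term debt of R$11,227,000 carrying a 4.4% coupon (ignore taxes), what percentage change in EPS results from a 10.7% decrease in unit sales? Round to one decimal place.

-105.0%

Total contribution margin = 53,980 × R$104.92 = R$5,663,581.60.
EBIT = R$5,663,581.60 − R$4,592,700 = R$1,070,881.60.
After interest of R$493,988.00, pre-tax earnings = R$576,893.60.
DCL = total CM / (EBIT − I) = R$5,663,581.60 / R$576,893.60 = 9.8174.
%ΔEPS = DCL × %ΔSales = 9.8174 × -10.7% = -105.0%.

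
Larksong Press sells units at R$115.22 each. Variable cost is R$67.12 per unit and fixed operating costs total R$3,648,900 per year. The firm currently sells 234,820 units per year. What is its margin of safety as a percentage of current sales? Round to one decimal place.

67.7%

Contribution margin per unit = R$115.22 − R$67.12 = R$48.10. Break-even units = R$3,648,900 ÷ R$48.10 = 75,860.71; break-even revenue = 75,860.71 × R$115.22 = R$8,740,670.64.
Actual sales revenue = 234,820 × R$115.22 = R$27,055,960.40.
Margin of safety = (R$27,055,960.40 − R$8,740,670.64) ÷ R$27,055,960.40 = 67.7%.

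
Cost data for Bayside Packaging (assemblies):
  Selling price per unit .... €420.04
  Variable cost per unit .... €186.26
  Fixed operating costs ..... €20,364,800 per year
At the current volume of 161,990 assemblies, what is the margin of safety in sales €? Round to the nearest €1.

€31,452,192

Each unit contributes €420.04 − €186.26 = €233.78. Break-even units = €20,364,800 ÷ €233.78 = 87,110.96; break-even revenue = 87,110.96 × €420.04 = €36,590,087.23.
Actual sales revenue = 161,990 × €420.04 = €68,042,279.60.
Margin of safety = €68,042,279.60 − €36,590,087.23 = €31,452,192.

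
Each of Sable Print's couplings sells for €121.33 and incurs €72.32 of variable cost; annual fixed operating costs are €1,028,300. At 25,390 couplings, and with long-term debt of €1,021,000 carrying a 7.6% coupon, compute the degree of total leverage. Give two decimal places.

8.99

Contribution at this volume is 25,390 × €49.01 = €1,244,363.90.
Subtracting fixed costs: EBIT = €1,244,363.90 − €1,028,300 = €216,063.90. Interest = €77,596.00, so EBIT − I = €138,467.90.
Degree of total leverage = total CM / (EBIT − interest) = €1,244,363.90 / €138,467.90 = 8.9867.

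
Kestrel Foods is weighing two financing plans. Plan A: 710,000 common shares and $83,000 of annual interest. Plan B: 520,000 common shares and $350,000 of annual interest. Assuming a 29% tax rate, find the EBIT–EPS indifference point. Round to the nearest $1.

$1,080,737

At indifference, (EBIT − 83,000)(1 − t)/710,000 = (EBIT − 350,000)(1 − t)/520,000.
The (1 − t) factor cancels: (EBIT − 83,000) × 520,000 = (EBIT − 350,000) × 710,000.
EBIT × (710,000 − 520,000) = 350,000 × 710,000 − 83,000 × 520,000 = 205,340,000,000, so EBIT = 205,340,000,000 ÷ 190,000 = 1,080,736.84.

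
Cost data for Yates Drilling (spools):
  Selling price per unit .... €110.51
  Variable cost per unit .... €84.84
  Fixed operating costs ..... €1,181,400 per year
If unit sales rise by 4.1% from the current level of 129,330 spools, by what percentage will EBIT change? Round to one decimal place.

At 129,330 units, contribution = 129,330 × €25.67 = €3,319,901.10.
Subtracting fixed costs: EBIT = €3,319,901.10 − €1,181,400 = €2,138,501.10.
So DOL = total CM / EBIT = €3,319,901.10 / €2,138,501.10 = 1.5524.
%ΔEBIT = DOL × %ΔSales = 1.5524 × +4.1% = +6.4%.

+6.4%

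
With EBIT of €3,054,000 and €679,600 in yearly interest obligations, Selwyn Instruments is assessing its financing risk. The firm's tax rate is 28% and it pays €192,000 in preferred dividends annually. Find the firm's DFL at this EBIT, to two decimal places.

1.45

Interest = €679,600.00.
Preferred dividends grossed up pre-tax: €192,000 / (1 − 0.28) = €266,666.67.
DFL = EBIT ÷ [EBIT − I − D_p/(1−t)] = €3,054,000 ÷ [€3,054,000 − €679,600.00 − €266,666.67] = €3,054,000 ÷ €2,107,733.33 = 1.4489.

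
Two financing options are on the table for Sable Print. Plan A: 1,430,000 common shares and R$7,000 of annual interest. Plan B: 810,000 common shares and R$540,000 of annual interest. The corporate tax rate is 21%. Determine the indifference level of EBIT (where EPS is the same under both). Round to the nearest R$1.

R$1,236,339

Set EPS_A = EPS_B: (EBIT − R$7,000)(1 − 0.21) ÷ 1,430,000 = (EBIT − R$540,000)(1 − 0.21) ÷ 810,000.
Cancelling (1 − t) and cross-multiplying: 810,000·(EBIT − 7,000) = 1,430,000·(EBIT − 540,000).
EBIT × (1,430,000 − 810,000) = 540,000 × 1,430,000 − 7,000 × 810,000 = 766,530,000,000, so EBIT = 766,530,000,000 ÷ 620,000 = 1,236,338.71.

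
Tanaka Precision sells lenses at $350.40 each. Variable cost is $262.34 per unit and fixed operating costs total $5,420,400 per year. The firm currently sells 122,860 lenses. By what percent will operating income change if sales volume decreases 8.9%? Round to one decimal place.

Total contribution margin = 122,860 × $88.06 = $10,819,051.60.
Operating income = contribution − fixed costs = $10,819,051.60 − $5,420,400 = $5,398,651.60.
So DOL = total CM / EBIT = $10,819,051.60 / $5,398,651.60 = 2.0040.
So EBIT moves 2.0040 × (-8.9%) = -17.8%.

-17.8%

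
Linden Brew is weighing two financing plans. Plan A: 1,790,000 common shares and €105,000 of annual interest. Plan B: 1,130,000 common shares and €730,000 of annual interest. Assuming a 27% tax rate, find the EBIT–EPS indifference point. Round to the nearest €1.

At indifference, (EBIT − 105,000)(1 − t)/1,790,000 = (EBIT − 730,000)(1 − t)/1,130,000.
Cancelling (1 − t) and cross-multiplying: 1,130,000·(EBIT − 105,000) = 1,790,000·(EBIT − 730,000).
Solving, EBIT = (730,000·1,790,000 − 105,000·1,130,000) / (1,790,000 − 1,130,000) = 1,188,050,000,000 / 660,000 = 1,800,075.76.

€1,800,076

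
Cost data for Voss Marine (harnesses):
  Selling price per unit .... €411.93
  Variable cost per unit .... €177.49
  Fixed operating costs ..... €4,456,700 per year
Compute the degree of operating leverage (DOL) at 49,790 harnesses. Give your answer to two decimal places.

1.62

At 49,790 units, contribution = 49,790 × €234.44 = €11,672,767.60.
Operating income = contribution − fixed costs = €11,672,767.60 − €4,456,700 = €7,216,067.60.
Degree of operating leverage = €11,672,767.60 / €7,216,067.60 = 1.6176.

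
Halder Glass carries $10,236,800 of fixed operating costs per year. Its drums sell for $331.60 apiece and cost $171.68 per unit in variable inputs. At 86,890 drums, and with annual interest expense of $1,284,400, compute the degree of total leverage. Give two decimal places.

5.85

At 86,890 units, contribution = 86,890 × $159.92 = $13,895,448.80.
EBIT = $13,895,448.80 − $10,236,800 = $3,658,648.80. Interest = $1,284,400.00.
DOL = $13,895,448.80 ÷ $3,658,648.80 = 3.7980; DFL = $3,658,648.80 ÷ $2,374,248.80 = 1.5410.
DCL = DOL × DFL = 3.7980 × 1.5410 = 5.8527.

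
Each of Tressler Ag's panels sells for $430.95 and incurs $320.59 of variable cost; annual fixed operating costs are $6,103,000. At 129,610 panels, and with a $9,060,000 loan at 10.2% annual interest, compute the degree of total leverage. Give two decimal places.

1.97

At 129,610 units, contribution = 129,610 × $110.36 = $14,303,759.60.
EBIT = $14,303,759.60 − $6,103,000 = $8,200,759.60. Interest = $924,120.00, so EBIT − I = $7,276,639.60.
Degree of total leverage = total CM / (EBIT − interest) = $14,303,759.60 / $7,276,639.60 = 1.9657.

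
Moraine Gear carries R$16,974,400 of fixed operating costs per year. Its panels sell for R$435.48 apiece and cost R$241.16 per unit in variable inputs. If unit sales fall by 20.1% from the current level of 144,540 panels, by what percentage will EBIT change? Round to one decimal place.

Total contribution margin = 144,540 × R$194.32 = R$28,087,012.80.
Subtracting fixed costs: EBIT = R$28,087,012.80 − R$16,974,400 = R$11,112,612.80.
DOL = contribution ÷ EBIT = R$28,087,012.80 ÷ R$11,112,612.80 = 2.5275.
So EBIT moves 2.5275 × (-20.1%) = -50.8%.

-50.8%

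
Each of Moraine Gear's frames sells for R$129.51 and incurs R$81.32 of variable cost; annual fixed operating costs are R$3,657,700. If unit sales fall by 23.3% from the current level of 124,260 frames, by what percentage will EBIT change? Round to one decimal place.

-59.9%

Total contribution margin = 124,260 × R$48.19 = R$5,988,089.40.
Operating income = contribution − fixed costs = R$5,988,089.40 − R$3,657,700 = R$2,330,389.40.
So DOL = total CM / EBIT = R$5,988,089.40 / R$2,330,389.40 = 2.5696.
So EBIT moves 2.5696 × (-23.3%) = -59.9%.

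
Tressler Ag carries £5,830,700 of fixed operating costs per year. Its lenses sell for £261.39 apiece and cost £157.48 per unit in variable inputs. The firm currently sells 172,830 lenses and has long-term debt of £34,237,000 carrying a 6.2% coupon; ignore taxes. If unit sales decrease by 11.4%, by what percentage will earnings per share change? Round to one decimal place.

-20.5%

Total contribution margin = 172,830 × £103.91 = £17,958,765.30.
Operating income = contribution − fixed costs = £17,958,765.30 − £5,830,700 = £12,128,065.30.
After interest of £2,122,694.00, pre-tax earnings = £10,005,371.30.
Degree of combined leverage = contribution ÷ (EBIT − I) = £17,958,765.30 ÷ £10,005,371.30 = 1.7949.
%ΔEPS = DCL × %ΔSales = 1.7949 × -11.4% = -20.5%.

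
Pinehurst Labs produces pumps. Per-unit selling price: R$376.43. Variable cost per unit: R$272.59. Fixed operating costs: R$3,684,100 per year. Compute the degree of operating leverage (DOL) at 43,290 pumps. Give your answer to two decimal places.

5.54

Total contribution margin = 43,290 × R$103.84 = R$4,495,233.60.
Operating income = contribution − fixed costs = R$4,495,233.60 − R$3,684,100 = R$811,133.60.
DOL = contribution ÷ EBIT = R$4,495,233.60 ÷ R$811,133.60 = 5.5419.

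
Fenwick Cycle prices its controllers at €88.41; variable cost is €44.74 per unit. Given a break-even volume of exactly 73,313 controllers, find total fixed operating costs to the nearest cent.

€3,201,578.71

Unit CM = price − variable cost = €88.41 − €44.74 = €43.67.
Fixed costs = break-even units × CM = 73,313 × €43.67 = €3,201,578.71.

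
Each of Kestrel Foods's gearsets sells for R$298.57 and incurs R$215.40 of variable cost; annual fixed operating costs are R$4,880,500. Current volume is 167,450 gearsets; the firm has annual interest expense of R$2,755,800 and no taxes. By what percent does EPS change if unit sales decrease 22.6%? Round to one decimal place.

At 167,450 units, contribution = 167,450 × R$83.17 = R$13,926,816.50.
Subtracting fixed costs: EBIT = R$13,926,816.50 − R$4,880,500 = R$9,046,316.50.
Interest = R$2,755,800.00, so EBIT − I = R$6,290,516.50.
DCL = total CM / (EBIT − I) = R$13,926,816.50 / R$6,290,516.50 = 2.2139.
EPS therefore changes by 2.2139 × (-22.6%) = -50.0%.

-50.0%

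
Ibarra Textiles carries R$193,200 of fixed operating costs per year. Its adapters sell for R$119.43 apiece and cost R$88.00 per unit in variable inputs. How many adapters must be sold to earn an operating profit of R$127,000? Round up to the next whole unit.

10,188 adapters

Contribution margin per unit = R$119.43 − R$88.00 = R$31.43.
Need Q such that Q × R$31.43 − R$193,200 = R$127,000, i.e. Q = R$320,200 / R$31.43 = 10,187.72 → 10,188.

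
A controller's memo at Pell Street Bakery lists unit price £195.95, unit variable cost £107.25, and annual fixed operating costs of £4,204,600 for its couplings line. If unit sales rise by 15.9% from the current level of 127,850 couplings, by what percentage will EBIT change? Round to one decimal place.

+25.3%

Contribution at this volume is 127,850 × £88.70 = £11,340,295.00.
Operating income = contribution − fixed costs = £11,340,295.00 − £4,204,600 = £7,135,695.00.
DOL = contribution ÷ EBIT = £11,340,295.00 ÷ £7,135,695.00 = 1.5892.
So EBIT moves 1.5892 × (+15.9%) = +25.3%.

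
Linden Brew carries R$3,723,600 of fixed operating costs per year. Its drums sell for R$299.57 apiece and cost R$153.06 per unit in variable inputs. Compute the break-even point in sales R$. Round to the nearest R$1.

R$7,613,670

Contribution margin per unit = R$299.57 − R$153.06 = R$146.51, a CM ratio of R$146.51 ÷ R$299.57 = 0.4891.
Break-even sales = FC ÷ CM ratio = R$3,723,600 × R$299.57 / R$146.51 = R$7,613,670.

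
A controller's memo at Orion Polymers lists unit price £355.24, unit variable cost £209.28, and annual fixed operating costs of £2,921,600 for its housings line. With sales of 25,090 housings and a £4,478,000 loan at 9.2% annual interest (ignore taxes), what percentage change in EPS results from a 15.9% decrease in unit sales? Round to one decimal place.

At 25,090 units, contribution = 25,090 × £145.96 = £3,662,136.40.
EBIT = £3,662,136.40 − £2,921,600 = £740,536.40.
After interest of £411,976.00, pre-tax earnings = £328,560.40.
Degree of combined leverage = contribution ÷ (EBIT − I) = £3,662,136.40 ÷ £328,560.40 = 11.1460.
%ΔEPS = DCL × %ΔSales = 11.1460 × -15.9% = -177.2%.

-177.2%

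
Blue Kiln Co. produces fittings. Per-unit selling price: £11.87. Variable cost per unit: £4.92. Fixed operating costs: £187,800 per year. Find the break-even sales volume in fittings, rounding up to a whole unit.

Unit CM = price − variable cost = £11.87 − £4.92 = £6.95.
Break-even Q = £187,800 / £6.95 = 27,021.58 → 27,022 fittings.

27,022 fittings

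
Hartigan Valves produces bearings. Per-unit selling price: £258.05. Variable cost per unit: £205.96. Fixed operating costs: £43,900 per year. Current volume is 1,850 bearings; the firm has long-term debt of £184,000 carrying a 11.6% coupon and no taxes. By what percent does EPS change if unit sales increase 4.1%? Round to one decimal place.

+12.7%

Total contribution margin = 1,850 × £52.09 = £96,366.50.
EBIT = £96,366.50 − £43,900 = £52,466.50.
Interest = £21,344.00, so EBIT − I = £31,122.50.
DCL = total CM / (EBIT − I) = £96,366.50 / £31,122.50 = 3.0964.
%ΔEPS = DCL × %ΔSales = 3.0964 × +4.1% = +12.7%.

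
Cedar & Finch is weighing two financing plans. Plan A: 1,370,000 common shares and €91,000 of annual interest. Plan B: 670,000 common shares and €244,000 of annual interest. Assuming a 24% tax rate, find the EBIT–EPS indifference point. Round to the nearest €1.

Set EPS_A = EPS_B: (EBIT − €91,000)(1 − 0.24) ÷ 1,370,000 = (EBIT − €244,000)(1 − 0.24) ÷ 670,000.
The (1 − t) factor cancels: (EBIT − 91,000) × 670,000 = (EBIT − 244,000) × 1,370,000.
Solving, EBIT = (244,000·1,370,000 − 91,000·670,000) / (1,370,000 − 670,000) = 273,310,000,000 / 700,000 = 390,442.86.

€390,443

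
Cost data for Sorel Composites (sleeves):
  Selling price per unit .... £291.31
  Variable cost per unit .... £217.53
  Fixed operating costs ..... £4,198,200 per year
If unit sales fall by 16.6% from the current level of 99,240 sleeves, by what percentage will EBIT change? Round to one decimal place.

At 99,240 units, contribution = 99,240 × £73.78 = £7,321,927.20.
Operating income = contribution − fixed costs = £7,321,927.20 − £4,198,200 = £3,123,727.20.
Degree of operating leverage = £7,321,927.20 / £3,123,727.20 = 2.3440.
Operating income changes by 2.3440 × -16.6% = -38.9%.

-38.9%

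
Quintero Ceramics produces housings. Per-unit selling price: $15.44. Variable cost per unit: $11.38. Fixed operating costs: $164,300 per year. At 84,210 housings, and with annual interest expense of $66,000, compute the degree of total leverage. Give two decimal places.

At 84,210 units, contribution = 84,210 × $4.06 = $341,892.60.
Operating income = contribution − fixed costs = $341,892.60 − $164,300 = $177,592.60. Interest = $66,000.00.
DOL = $341,892.60 ÷ $177,592.60 = 1.9252; DFL = $177,592.60 ÷ $111,592.60 = 1.5914.
Combined leverage = 1.9252 × 1.5914 = 3.0638.

3.06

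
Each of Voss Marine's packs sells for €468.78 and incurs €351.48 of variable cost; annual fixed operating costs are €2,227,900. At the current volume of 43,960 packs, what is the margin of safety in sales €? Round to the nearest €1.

Contribution margin per unit = €468.78 − €351.48 = €117.30. Break-even units = €2,227,900 ÷ €117.30 = 18,993.18; break-even revenue = 18,993.18 × €468.78 = €8,903,622.86.
Actual sales revenue = 43,960 × €468.78 = €20,607,568.80.
Margin of safety = €20,607,568.80 − €8,903,622.86 = €11,703,946.

€11,703,946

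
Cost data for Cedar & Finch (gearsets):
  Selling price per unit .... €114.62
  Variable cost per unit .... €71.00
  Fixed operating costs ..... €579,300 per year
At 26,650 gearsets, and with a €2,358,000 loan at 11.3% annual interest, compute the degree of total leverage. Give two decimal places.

Total contribution margin = 26,650 × €43.62 = €1,162,473.00.
Subtracting fixed costs: EBIT = €1,162,473.00 − €579,300 = €583,173.00. Interest = €266,454.00, so EBIT − I = €316,719.00.
Degree of total leverage = total CM / (EBIT − interest) = €1,162,473.00 / €316,719.00 = 3.6704.

3.67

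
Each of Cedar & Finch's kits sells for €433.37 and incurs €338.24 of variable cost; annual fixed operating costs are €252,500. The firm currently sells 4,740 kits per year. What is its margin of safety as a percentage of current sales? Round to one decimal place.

Contribution margin per unit = €433.37 − €338.24 = €95.13. Break-even units = €252,500 ÷ €95.13 = 2,654.26; break-even revenue = 2,654.26 × €433.37 = €1,150,277.78.
Current sales = 4,740 × €433.37 = €2,054,173.80.
Margin of safety = (€2,054,173.80 − €1,150,277.78) ÷ €2,054,173.80 = 44.0%.

44.0%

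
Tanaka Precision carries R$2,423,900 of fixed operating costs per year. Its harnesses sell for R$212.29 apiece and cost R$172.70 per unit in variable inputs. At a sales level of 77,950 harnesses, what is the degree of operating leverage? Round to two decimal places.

4.66

Contribution at this volume is 77,950 × R$39.59 = R$3,086,040.50.
Operating income = contribution − fixed costs = R$3,086,040.50 − R$2,423,900 = R$662,140.50.
Degree of operating leverage = R$3,086,040.50 / R$662,140.50 = 4.6607.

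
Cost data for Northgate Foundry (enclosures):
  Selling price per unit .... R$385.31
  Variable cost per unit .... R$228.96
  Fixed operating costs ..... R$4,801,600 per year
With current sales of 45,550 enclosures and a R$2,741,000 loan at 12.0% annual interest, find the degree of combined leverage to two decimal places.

3.58

At 45,550 units, contribution = 45,550 × R$156.35 = R$7,121,742.50.
EBIT = R$7,121,742.50 − R$4,801,600 = R$2,320,142.50. Interest = R$328,920.00.
DOL = R$7,121,742.50 ÷ R$2,320,142.50 = 3.0695; DFL = R$2,320,142.50 ÷ R$1,991,222.50 = 1.1652.
DCL = DOL × DFL = 3.0695 × 1.1652 = 3.5766.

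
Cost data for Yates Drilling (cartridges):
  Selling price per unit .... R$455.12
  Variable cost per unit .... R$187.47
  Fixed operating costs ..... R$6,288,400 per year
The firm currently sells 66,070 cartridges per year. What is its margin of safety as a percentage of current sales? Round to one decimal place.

Contribution margin per unit = R$455.12 − R$187.47 = R$267.65. Break-even units = R$6,288,400 ÷ R$267.65 = 23,494.86; break-even revenue = 23,494.86 × R$455.12 = R$10,692,981.91.
Current sales = 66,070 × R$455.12 = R$30,069,778.40.
Margin of safety = (R$30,069,778.40 − R$10,692,981.91) ÷ R$30,069,778.40 = 64.4%.

64.4%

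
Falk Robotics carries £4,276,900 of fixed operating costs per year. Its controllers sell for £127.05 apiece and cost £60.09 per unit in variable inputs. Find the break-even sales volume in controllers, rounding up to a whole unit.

63,873 controllers

Unit CM = price − variable cost = £127.05 − £60.09 = £66.96.
Units to break even: £4,276,900 ÷ £66.96 = 63,872.46, rounded up to 63,873.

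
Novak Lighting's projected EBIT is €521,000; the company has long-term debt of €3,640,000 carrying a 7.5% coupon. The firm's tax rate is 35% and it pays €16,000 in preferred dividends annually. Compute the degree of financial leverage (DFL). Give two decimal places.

2.33

Annual interest charges come to €273,000.00.
Pre-tax preferred-dividend burden = €16,000 ÷ (1 − 0.35) = €24,615.38.
DFL = EBIT ÷ [EBIT − I − D_p/(1−t)] = €521,000 ÷ [€521,000 − €273,000.00 − €24,615.38] = €521,000 ÷ €223,384.62 = 2.3323.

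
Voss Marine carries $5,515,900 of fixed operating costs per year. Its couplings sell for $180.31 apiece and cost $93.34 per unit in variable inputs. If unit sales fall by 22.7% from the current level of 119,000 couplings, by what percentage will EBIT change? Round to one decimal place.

Total contribution margin = 119,000 × $86.97 = $10,349,430.00.
EBIT = $10,349,430.00 − $5,515,900 = $4,833,530.00.
Degree of operating leverage = $10,349,430.00 / $4,833,530.00 = 2.1412.
%ΔEBIT = DOL × %ΔSales = 2.1412 × -22.7% = -48.6%.

-48.6%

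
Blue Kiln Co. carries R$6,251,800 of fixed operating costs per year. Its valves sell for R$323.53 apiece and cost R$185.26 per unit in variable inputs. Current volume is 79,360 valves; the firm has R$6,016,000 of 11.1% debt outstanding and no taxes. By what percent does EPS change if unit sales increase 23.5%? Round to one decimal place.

+63.6%

At 79,360 units, contribution = 79,360 × R$138.27 = R$10,973,107.20.
Operating income = contribution − fixed costs = R$10,973,107.20 − R$6,251,800 = R$4,721,307.20.
After interest of R$667,776.00, pre-tax earnings = R$4,053,531.20.
Degree of combined leverage = contribution ÷ (EBIT − I) = R$10,973,107.20 ÷ R$4,053,531.20 = 2.7070.
EPS therefore changes by 2.7070 × (+23.5%) = +63.6%.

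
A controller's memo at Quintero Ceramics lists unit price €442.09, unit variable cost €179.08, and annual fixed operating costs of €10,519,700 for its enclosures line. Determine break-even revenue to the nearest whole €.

Contribution margin per unit = €442.09 − €179.08 = €263.01, a CM ratio of €263.01 ÷ €442.09 = 0.5949.
Break-even sales = FC ÷ CM ratio = €10,519,700 × €442.09 / €263.01 = €17,682,423.

€17,682,423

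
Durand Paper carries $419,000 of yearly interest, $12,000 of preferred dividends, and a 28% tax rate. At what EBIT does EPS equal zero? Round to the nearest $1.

Preferred dividends are paid after tax, so their pre-tax equivalent is $12,000 ÷ (1 − 0.28) = $16,666.67.
EPS = 0 when EBIT covers interest plus the pre-tax preferred burden: $419,000 + $16,666.67 = $435,666.67.

$435,667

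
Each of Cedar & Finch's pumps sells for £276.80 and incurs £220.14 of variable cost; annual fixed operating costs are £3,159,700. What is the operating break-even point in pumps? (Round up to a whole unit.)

55,766 pumps

Unit CM = price − variable cost = £276.80 − £220.14 = £56.66.
Break-even volume = fixed costs ÷ CM per unit = £3,159,700 ÷ £56.66 = 55,765.97, so 55,766 pumps.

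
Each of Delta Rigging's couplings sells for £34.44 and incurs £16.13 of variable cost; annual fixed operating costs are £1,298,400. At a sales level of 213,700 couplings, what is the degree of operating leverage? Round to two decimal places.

Contribution at this volume is 213,700 × £18.31 = £3,912,847.00.
Subtracting fixed costs: EBIT = £3,912,847.00 − £1,298,400 = £2,614,447.00.
So DOL = total CM / EBIT = £3,912,847.00 / £2,614,447.00 = 1.4966.

1.50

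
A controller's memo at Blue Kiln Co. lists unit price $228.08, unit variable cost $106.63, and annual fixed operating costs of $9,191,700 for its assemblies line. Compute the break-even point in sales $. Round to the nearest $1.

$17,261,778

Contribution margin per unit = $228.08 − $106.63 = $121.45, a CM ratio of $121.45 ÷ $228.08 = 0.5325.
Break-even revenue = fixed costs × price ÷ CM = $9,191,700 × $228.08 ÷ $121.45 = $17,261,778.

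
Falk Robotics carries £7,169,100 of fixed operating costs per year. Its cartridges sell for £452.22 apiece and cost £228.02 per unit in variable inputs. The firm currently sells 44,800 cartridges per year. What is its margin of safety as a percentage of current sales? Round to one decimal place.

Unit CM = price − variable cost = £452.22 − £228.02 = £224.20. Break-even units = £7,169,100 ÷ £224.20 = 31,976.36; break-even revenue = 31,976.36 × £452.22 = £14,460,349.70.
Current sales = 44,800 × £452.22 = £20,259,456.00.
Margin of safety = (£20,259,456.00 − £14,460,349.70) ÷ £20,259,456.00 = 28.6%.

28.6%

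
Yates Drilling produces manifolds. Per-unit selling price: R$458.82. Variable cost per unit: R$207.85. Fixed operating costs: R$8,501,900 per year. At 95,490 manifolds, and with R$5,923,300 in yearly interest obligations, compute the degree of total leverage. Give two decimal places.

2.51

At 95,490 units, contribution = 95,490 × R$250.97 = R$23,965,125.30.
EBIT = R$23,965,125.30 − R$8,501,900 = R$15,463,225.30. Interest = R$5,923,300.00.
DOL = R$23,965,125.30 ÷ R$15,463,225.30 = 1.5498; DFL = R$15,463,225.30 ÷ R$9,539,925.30 = 1.6209.
Combined leverage = 1.5498 × 1.6209 = 2.5121.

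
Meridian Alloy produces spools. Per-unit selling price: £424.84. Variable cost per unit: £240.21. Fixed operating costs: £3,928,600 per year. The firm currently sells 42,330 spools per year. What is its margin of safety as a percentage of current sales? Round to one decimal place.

49.7%

Each unit contributes £424.84 − £240.21 = £184.63. Break-even units = £3,928,600 ÷ £184.63 = 21,278.23; break-even revenue = 21,278.23 × £424.84 = £9,039,844.14.
Current sales = 42,330 × £424.84 = £17,983,477.20.
Margin of safety = (£17,983,477.20 − £9,039,844.14) ÷ £17,983,477.20 = 49.7%.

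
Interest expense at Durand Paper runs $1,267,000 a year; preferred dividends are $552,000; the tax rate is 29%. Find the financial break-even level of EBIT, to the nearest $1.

$2,044,465

Preferred dividends are paid after tax, so their pre-tax equivalent is $552,000 ÷ (1 − 0.29) = $777,464.79.
EPS = 0 when EBIT covers interest plus the pre-tax preferred burden: $1,267,000 + $777,464.79 = $2,044,464.79.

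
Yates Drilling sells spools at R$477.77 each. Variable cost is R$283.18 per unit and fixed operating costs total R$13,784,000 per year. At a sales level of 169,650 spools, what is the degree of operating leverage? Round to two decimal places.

1.72

Total contribution margin = 169,650 × R$194.59 = R$33,012,193.50.
Operating income = contribution − fixed costs = R$33,012,193.50 − R$13,784,000 = R$19,228,193.50.
DOL = contribution ÷ EBIT = R$33,012,193.50 ÷ R$19,228,193.50 = 1.7169.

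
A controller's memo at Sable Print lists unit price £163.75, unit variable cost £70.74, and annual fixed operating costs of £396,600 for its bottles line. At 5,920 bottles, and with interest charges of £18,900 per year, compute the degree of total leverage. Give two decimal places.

Contribution at this volume is 5,920 × £93.01 = £550,619.20.
Operating income = contribution − fixed costs = £550,619.20 − £396,600 = £154,019.20. Interest = £18,900.00.
DOL = £550,619.20 ÷ £154,019.20 = 3.5750; DFL = £154,019.20 ÷ £135,119.20 = 1.1399.
DCL = DOL × DFL = 3.5750 × 1.1399 = 4.0751.

4.08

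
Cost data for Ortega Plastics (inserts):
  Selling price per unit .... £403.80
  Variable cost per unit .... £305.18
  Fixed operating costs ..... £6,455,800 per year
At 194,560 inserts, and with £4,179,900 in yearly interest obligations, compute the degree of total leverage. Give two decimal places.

2.24

Contribution at this volume is 194,560 × £98.62 = £19,187,507.20.
EBIT = £19,187,507.20 − £6,455,800 = £12,731,707.20. Interest = £4,179,900.00, so EBIT − I = £8,551,807.20.
Degree of total leverage = total CM / (EBIT − interest) = £19,187,507.20 / £8,551,807.20 = 2.2437.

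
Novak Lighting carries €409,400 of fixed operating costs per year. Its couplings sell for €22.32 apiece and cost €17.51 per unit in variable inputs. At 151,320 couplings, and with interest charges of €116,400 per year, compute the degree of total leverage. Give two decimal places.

3.60

At 151,320 units, contribution = 151,320 × €4.81 = €727,849.20.
Subtracting fixed costs: EBIT = €727,849.20 − €409,400 = €318,449.20. Interest = €116,400.00.
DOL = €727,849.20 ÷ €318,449.20 = 2.2856; DFL = €318,449.20 ÷ €202,049.20 = 1.5761.
DCL = DOL × DFL = 2.2856 × 1.5761 = 3.6023.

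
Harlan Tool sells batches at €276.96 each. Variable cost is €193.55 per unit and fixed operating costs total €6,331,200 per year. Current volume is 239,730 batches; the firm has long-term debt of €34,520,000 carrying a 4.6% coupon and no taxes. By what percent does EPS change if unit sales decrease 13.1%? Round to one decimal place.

Contribution at this volume is 239,730 × €83.41 = €19,995,879.30.
Subtracting fixed costs: EBIT = €19,995,879.30 − €6,331,200 = €13,664,679.30.
Interest = €1,587,920.00, so EBIT − I = €12,076,759.30.
Degree of combined leverage = contribution ÷ (EBIT − I) = €19,995,879.30 ÷ €12,076,759.30 = 1.6557.
EPS therefore changes by 1.6557 × (-13.1%) = -21.7%.

-21.7%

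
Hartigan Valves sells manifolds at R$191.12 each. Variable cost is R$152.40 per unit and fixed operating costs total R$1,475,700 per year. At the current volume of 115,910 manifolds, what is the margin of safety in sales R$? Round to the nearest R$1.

R$14,868,737

Contribution margin per unit = R$191.12 − R$152.40 = R$38.72. Break-even units = R$1,475,700 ÷ R$38.72 = 38,112.09; break-even revenue = 38,112.09 × R$191.12 = R$7,283,982.02.
Current sales = 115,910 × R$191.12 = R$22,152,719.20.
Margin of safety = R$22,152,719.20 − R$7,283,982.02 = R$14,868,737.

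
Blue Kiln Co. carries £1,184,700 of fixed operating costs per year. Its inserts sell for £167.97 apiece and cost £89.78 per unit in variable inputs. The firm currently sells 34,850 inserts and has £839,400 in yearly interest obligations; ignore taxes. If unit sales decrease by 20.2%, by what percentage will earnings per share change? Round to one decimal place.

-78.5%

Total contribution margin = 34,850 × £78.19 = £2,724,921.50.
Operating income = contribution − fixed costs = £2,724,921.50 − £1,184,700 = £1,540,221.50.
Interest = £839,400.00, so EBIT − I = £700,821.50.
Degree of combined leverage = contribution ÷ (EBIT − I) = £2,724,921.50 ÷ £700,821.50 = 3.8882.
EPS therefore changes by 3.8882 × (-20.2%) = -78.5%.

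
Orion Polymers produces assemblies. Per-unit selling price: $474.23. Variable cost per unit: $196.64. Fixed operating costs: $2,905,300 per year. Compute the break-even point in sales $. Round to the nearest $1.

$4,963,365

Contribution margin per unit = $474.23 − $196.64 = $277.59, a CM ratio of $277.59 ÷ $474.23 = 0.5853.
Break-even sales = FC ÷ CM ratio = $2,905,300 × $474.23 / $277.59 = $4,963,365.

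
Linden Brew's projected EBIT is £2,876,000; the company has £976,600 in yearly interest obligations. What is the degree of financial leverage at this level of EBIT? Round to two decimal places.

Interest = £976,600.00.
DFL = EBIT ÷ (EBIT − I) = £2,876,000 ÷ (£2,876,000 − £976,600.00) = £2,876,000 ÷ £1,899,400.00 = 1.5142.

1.51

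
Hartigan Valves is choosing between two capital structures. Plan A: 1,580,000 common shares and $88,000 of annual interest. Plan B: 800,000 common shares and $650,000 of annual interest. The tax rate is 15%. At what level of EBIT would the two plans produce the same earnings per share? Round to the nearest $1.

At indifference, (EBIT − 88,000)(1 − t)/1,580,000 = (EBIT − 650,000)(1 − t)/800,000.
The (1 − t) factor cancels: (EBIT − 88,000) × 800,000 = (EBIT − 650,000) × 1,580,000.
EBIT × (1,580,000 − 800,000) = 650,000 × 1,580,000 − 88,000 × 800,000 = 956,600,000,000, so EBIT = 956,600,000,000 ÷ 780,000 = 1,226,410.26.

$1,226,410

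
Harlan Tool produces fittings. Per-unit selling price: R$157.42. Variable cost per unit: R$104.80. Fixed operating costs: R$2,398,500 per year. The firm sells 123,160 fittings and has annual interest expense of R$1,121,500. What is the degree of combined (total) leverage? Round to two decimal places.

2.19

At 123,160 units, contribution = 123,160 × R$52.62 = R$6,480,679.20.
Operating income = contribution − fixed costs = R$6,480,679.20 − R$2,398,500 = R$4,082,179.20. Interest = R$1,121,500.00.
DOL = R$6,480,679.20 ÷ R$4,082,179.20 = 1.5876; DFL = R$4,082,179.20 ÷ R$2,960,679.20 = 1.3788.
Combined leverage = 1.5876 × 1.3788 = 2.1890.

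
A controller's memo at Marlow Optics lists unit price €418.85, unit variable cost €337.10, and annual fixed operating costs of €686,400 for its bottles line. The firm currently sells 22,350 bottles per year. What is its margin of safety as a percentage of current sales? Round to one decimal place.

Unit CM = price − variable cost = €418.85 − €337.10 = €81.75. Break-even units = €686,400 ÷ €81.75 = 8,396.33; break-even revenue = 8,396.33 × €418.85 = €3,516,802.94.
Actual sales revenue = 22,350 × €418.85 = €9,361,297.50.
Margin of safety = (€9,361,297.50 − €3,516,802.94) ÷ €9,361,297.50 = 62.4%.

62.4%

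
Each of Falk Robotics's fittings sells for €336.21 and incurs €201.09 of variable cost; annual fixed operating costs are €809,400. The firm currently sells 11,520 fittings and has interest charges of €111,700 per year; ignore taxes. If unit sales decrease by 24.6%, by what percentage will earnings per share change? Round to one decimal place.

-60.3%

Total contribution margin = 11,520 × €135.12 = €1,556,582.40.
EBIT = €1,556,582.40 − €809,400 = €747,182.40.
After interest of €111,700.00, pre-tax earnings = €635,482.40.
Degree of combined leverage = contribution ÷ (EBIT − I) = €1,556,582.40 ÷ €635,482.40 = 2.4495.
%ΔEPS = DCL × %ΔSales = 2.4495 × -24.6% = -60.3%.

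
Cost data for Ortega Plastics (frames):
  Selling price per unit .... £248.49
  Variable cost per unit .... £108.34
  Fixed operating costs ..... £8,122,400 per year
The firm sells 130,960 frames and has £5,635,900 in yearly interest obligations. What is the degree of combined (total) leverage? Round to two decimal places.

Contribution at this volume is 130,960 × £140.15 = £18,354,044.00.
EBIT = £18,354,044.00 − £8,122,400 = £10,231,644.00. Interest = £5,635,900.00.
DOL = £18,354,044.00 ÷ £10,231,644.00 = 1.7939; DFL = £10,231,644.00 ÷ £4,595,744.00 = 2.2263.
Combined leverage = 1.7939 × 2.2263 = 3.9938.

3.99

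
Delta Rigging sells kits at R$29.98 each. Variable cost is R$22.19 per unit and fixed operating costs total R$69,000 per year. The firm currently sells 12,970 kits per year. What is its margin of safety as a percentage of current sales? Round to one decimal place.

31.7%

Unit CM = price − variable cost = R$29.98 − R$22.19 = R$7.79. Break-even units = R$69,000 ÷ R$7.79 = 8,857.51; break-even revenue = 8,857.51 × R$29.98 = R$265,548.14.
Actual sales revenue = 12,970 × R$29.98 = R$388,840.60.
Margin of safety = (R$388,840.60 − R$265,548.14) ÷ R$388,840.60 = 31.7%.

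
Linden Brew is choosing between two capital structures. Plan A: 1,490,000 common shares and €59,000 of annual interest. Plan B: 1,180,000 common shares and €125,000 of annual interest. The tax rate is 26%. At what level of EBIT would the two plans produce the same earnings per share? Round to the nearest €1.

€376,226

Set EPS_A = EPS_B: (EBIT − €59,000)(1 − 0.26) ÷ 1,490,000 = (EBIT − €125,000)(1 − 0.26) ÷ 1,180,000.
The (1 − t) factor cancels: (EBIT − 59,000) × 1,180,000 = (EBIT − 125,000) × 1,490,000.
Solving, EBIT = (125,000·1,490,000 − 59,000·1,180,000) / (1,490,000 − 1,180,000) = 116,630,000,000 / 310,000 = 376,225.81.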